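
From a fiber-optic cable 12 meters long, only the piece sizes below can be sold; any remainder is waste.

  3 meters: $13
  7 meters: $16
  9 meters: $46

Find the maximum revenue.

59

Consider every possible first cut. r[k] is the best of p[i]+r[k−i] over all sellable i≤k.
r[1] = 0
r[2] = 0
r[3] = 13
r[4] = 13
r[5] = 13
r[6] = 26  (first piece 3, then r[3]=13)
r[7] = 26
r[8] = 26
r[9] = 46
r[10] = 46
r[11] = 46
r[12] = 59  (first piece 3, then r[9]=46)
One optimal cutting: 9 + 3 → $59.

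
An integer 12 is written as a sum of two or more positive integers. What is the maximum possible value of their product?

81

Let g[k] be the best product for length k (with at least one cut). For each first piece i, the rest contributes max(k−i, g[k−i]).
g[2] = 1*max(1,0) = 1*1 = 1
g[3] = max(1*2, 2*1) = 2
g[4] = max(1*3, 2*2, 3*1) = 4
g[5] = max(1*4, 2*3, 3*2, 4*1) = 6
g[6] = max(1*6, 2*4, 3*3, 4*2, 5*1) = 9
g[7] = max(1*9, 2*6, 3*4, 4*3, 5*2, 6*1) = 12
g[8] = max(1*12, 2*9, 3*6, …, 6*2, 7*1) = 18
g[9] = max(1*18, 2*12, 3*9, …, 7*2, 8*1) = 27
g[10] = max(1*27, 2*18, 3*12, …, 8*2, 9*1) = 36
g[11] = max(1*36, 2*27, 3*18, …, 9*2, 10*1) = 54
g[12] = max(1*54, 2*36, 3*27, …, 10*2, 11*1) = 81
One optimal split: 3 + 3 + 3 + 3; product 3*3*3*3 = 81.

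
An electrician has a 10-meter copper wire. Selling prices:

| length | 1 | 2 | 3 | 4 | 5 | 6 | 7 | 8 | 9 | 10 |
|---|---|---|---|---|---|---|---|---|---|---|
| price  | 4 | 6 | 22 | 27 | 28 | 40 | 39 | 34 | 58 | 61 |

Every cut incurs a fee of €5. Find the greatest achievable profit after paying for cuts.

Let r[k] be the best obtainable value from length k. For each k, try every first piece i and keep the best of price[i] + r[k−i] minus the 5 cut fee when i<k.
r[1] = 4
r[2] = 6
r[3] = 22
r[4] = 27
r[5] = 28
r[6] = 40
r[7] = 44  (first piece 3, then r[4]=27)
r[8] = 49  (first piece 4, then r[4]=27)
r[9] = 58
r[10] = 62  (first piece 4, then r[6]=40)
One optimal plan: pieces 6 + 4 (1 cut) → €67 − €5 = €62.

62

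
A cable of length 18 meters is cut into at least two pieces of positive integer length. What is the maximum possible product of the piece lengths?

Define prod[k] = max over 1≤i<k of i · max(k−i, prod[k−i]); the inner max lets the remainder stay uncut if that's better.
Small cases: prod[2]=1, prod[3]=2, prod[4]=4, prod[5]=6, prod[6]=9, prod[7]=12, prod[8]=18, prod[9]=27, prod[10]=36, prod[11]=54, prod[12]=81, prod[13]=108.
prod[14] = 2·max(12,81) = 2·81 = 162
prod[15] = 3·max(12,81) = 3·81 = 243
prod[16] = 2·max(14,162) = 2·162 = 324
prod[17] = 2·max(15,243) = 2·243 = 486
prod[18] = 3·max(15,243) = 3·243 = 729
One optimal split: 3 + 3 + 3 + 3 + 3 + 3; product 3·3·3·3·3·3 = 729.

729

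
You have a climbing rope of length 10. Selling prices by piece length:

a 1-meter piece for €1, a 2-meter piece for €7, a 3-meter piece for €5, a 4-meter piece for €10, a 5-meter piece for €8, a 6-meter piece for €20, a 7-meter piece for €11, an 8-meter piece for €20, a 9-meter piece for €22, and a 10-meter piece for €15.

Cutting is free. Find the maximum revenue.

35

Consider every possible first cut. best[k] is the best of p[i]+best[k−i] over all sellable i≤k.
best[1] = 1
best[2] = max(1+1, 7+0) = 7
best[3] = max(1+7, 7+1, 5+0) = 8
best[4] = max(1+8, 7+7, 5+1, 10+0) = 14
best[5] = max(1+14, 7+8, 5+7, 10+1, 8+0) = 15
best[6] = max(1+15, 7+14, 5+8, 10+7, 8+1, 20+0) = 21
best[7] = max(1+21, 7+15, 5+14, …, 20+1, 11+0) = 22
best[8] = max(1+22, 7+21, 5+15, …, 11+1, 20+0) = 28
best[9] = max(1+28, 7+22, 5+21, …, 20+1, 22+0) = 29
best[10] = max(1+29, 7+28, 5+22, …, 22+1, 15+0) = 35
One optimal cutting: 2 + 2 + 2 + 2 + 2 → €7 + €7 + €7 + €7 + €7 = €35.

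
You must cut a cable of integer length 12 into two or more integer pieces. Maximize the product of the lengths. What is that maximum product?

81

Fill P[k] for k=2..12: at each k try every first piece i and multiply by the better of (k−i) uncut or P[k−i].
P[2] = 1×max(1,0) = 1×1 = 1
P[3] = 1×max(2,1) = 1×2 = 2
P[4] = 2×max(2,1) = 2×2 = 4
P[5] = 2×max(3,2) = 2×3 = 6
P[6] = 3×max(3,2) = 3×3 = 9
P[7] = 2×max(5,6) = 2×6 = 12
P[8] = 2×max(6,9) = 2×9 = 18
P[9] = 3×max(6,9) = 3×9 = 27
P[10] = 2×max(8,18) = 2×18 = 36
P[11] = 2×max(9,27) = 2×27 = 54
P[12] = 3×max(9,27) = 3×27 = 81
One optimal split: 3 + 3 + 3 + 3; product 3×3×3×3 = 81.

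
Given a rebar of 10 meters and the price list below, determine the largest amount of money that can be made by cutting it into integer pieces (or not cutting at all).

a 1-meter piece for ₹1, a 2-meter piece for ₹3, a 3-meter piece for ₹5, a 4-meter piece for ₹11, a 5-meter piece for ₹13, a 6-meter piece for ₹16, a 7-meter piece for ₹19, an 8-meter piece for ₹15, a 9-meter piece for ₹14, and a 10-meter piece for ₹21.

Build best[k] bottom-up: best[k] = max over allowed piece i of (p[i] + best[k−i]).
best[1] = 1
best[2] = 3
best[3] = 5
best[4] = 11
best[5] = 13
best[6] = 16
best[7] = 19
best[8] = 22  (first piece 4, then best[4]=11)
best[9] = 24  (first piece 4, then best[5]=13)
best[10] = 27  (first piece 4, then best[6]=16)
One optimal cutting: 6 + 4 → ₹16 + ₹11 = ₹27.

27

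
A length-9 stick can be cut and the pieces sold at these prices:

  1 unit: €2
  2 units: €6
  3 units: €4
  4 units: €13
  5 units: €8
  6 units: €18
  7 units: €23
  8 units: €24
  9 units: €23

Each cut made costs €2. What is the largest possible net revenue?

Consider every possible first cut. v[k] is the best of p[i]+v[k−i] over all sellable i≤k, charging 2 whenever i<k.
v[1] = 2
v[2] = 6
v[3] = 6  (first piece 1, then v[2]=6)
v[4] = 13
v[5] = 13  (first piece 1, then v[4]=13)
v[6] = 18
v[7] = 23
v[8] = 24  (first piece 4, then v[4]=13)
v[9] = 27  (first piece 2, then v[7]=23)
One optimal plan: pieces 7 + 2 (1 cut) → €29 − €2 = €27.

27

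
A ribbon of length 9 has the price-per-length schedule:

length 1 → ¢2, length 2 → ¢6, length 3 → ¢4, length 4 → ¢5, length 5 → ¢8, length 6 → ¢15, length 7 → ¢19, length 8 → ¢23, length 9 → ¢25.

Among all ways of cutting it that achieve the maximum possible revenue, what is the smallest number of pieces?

5

Build r[k] bottom-up: r[k] = max over allowed piece i of (p[i] + r[k−i]).
r[1] = 2
r[2] = 6
r[3] = 8  (first piece 1, then r[2]=6)
r[4] = 12  (first piece 2, then r[2]=6)
r[5] = 14  (first piece 1, then r[4]=12)
r[6] = 18  (first piece 2, then r[4]=12)
r[7] = 20  (first piece 1, then r[6]=18)
r[8] = 24  (first piece 2, then r[6]=18)
r[9] = 26  (first piece 1, then r[8]=24)
Maximum revenue is ¢26.
Now minimize piece count subject to staying optimal: for each k, pieces[k] = 1 + min over i with p[i]+r[k−i]=r[k] of pieces[k−i].
pieces[6] = 3
pieces[7] = 4
pieces[8] = 4
pieces[9] = 5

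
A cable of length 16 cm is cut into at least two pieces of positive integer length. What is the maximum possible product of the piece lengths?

Fill m[k] for k=2..16: at each k try every first piece i and multiply by the better of (k−i) uncut or m[k−i].
m[2] = 1*max(1,0) = 1*1 = 1
m[3] = 1*max(2,1) = 1*2 = 2
m[4] = 2*max(2,1) = 2*2 = 4
m[5] = 2*max(3,2) = 2*3 = 6
m[6] = 3*max(3,2) = 3*3 = 9
m[7] = 2*max(5,6) = 2*6 = 12
m[8] = 2*max(6,9) = 2*9 = 18
m[9] = 3*max(6,9) = 3*9 = 27
m[10] = 2*max(8,18) = 2*18 = 36
m[11] = 2*max(9,27) = 2*27 = 54
m[12] = 3*max(9,27) = 3*27 = 81
m[13] = 2*max(11,54) = 2*54 = 108
m[14] = 2*max(12,81) = 2*81 = 162
m[15] = 3*max(12,81) = 3*81 = 243
m[16] = 2*max(14,162) = 2*162 = 324
One optimal split: 3 + 3 + 3 + 3 + 2 + 2; product 3*3*3*3*2*2 = 324.

324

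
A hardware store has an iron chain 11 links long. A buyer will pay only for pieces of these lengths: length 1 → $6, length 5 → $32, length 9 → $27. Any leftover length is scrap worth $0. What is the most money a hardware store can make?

70

Build best[k] bottom-up: best[k] = max over allowed piece i of (p[i] + best[k−i]).
best[1] = 6
best[2] = 12  (first piece 1, then best[1]=6)
best[3] = 18  (first piece 1, then best[2]=12)
best[4] = 24  (first piece 1, then best[3]=18)
best[5] = 32
best[6] = 38  (first piece 1, then best[5]=32)
best[7] = 44  (first piece 1, then best[6]=38)
best[8] = 50  (first piece 1, then best[7]=44)
best[9] = 56  (first piece 1, then best[8]=50)
best[10] = 64  (first piece 5, then best[5]=32)
best[11] = 70  (first piece 1, then best[10]=64)
One optimal cutting: 5 + 5 + 1 → $70.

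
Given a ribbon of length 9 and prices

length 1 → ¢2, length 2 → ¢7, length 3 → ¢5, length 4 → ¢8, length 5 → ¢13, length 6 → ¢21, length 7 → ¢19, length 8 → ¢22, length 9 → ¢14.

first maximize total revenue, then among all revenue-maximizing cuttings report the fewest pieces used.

Let r[k] be the best obtainable value from length k. For each k, try every first piece i and keep the best of price[i] + r[k−i].
r[1] = 2
r[2] = 7
r[3] = 9  (first piece 1, then r[2]=7)
r[4] = 14  (first piece 2, then r[2]=7)
r[5] = 16  (first piece 1, then r[4]=14)
r[6] = 21  (first piece 2, then r[4]=14)
r[7] = 23  (first piece 1, then r[6]=21)
r[8] = 28  (first piece 2, then r[6]=21)
r[9] = 30  (first piece 1, then r[8]=28)
Maximum revenue is ¢30.
Now minimize piece count subject to staying optimal: for each k, pieces[k] = 1 + min over i with p[i]+r[k−i]=r[k] of pieces[k−i].
pieces[6] = 1
pieces[7] = 2
pieces[8] = 2
pieces[9] = 3

3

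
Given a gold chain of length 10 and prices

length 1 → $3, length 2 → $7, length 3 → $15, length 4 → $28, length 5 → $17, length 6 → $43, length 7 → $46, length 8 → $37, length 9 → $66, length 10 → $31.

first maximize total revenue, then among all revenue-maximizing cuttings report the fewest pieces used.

Consider every possible first cut. r[k] is the best of p[i]+r[k−i] over all sellable i≤k.
r[1] = 3
r[2] = 7
r[3] = 15
r[4] = 28
r[5] = 31  (first piece 1, then r[4]=28)
r[6] = 43
r[7] = 46  (first piece 1, then r[6]=43)
r[8] = 56  (first piece 4, then r[4]=28)
r[9] = 66
r[10] = 71  (first piece 4, then r[6]=43)
Maximum revenue is $71.
Now minimize piece count subject to staying optimal: for each k, pieces[k] = 1 + min over i with p[i]+r[k−i]=r[k] of pieces[k−i].
pieces[7] = 1
pieces[8] = 2
pieces[9] = 1
pieces[10] = 2

2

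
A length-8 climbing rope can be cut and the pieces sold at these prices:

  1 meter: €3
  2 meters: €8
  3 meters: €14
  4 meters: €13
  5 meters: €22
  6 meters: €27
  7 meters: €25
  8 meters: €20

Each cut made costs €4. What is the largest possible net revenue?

Let net[k] be the best obtainable value from length k. For each k, try every first piece i and keep the best of price[i] + net[k−i] minus the 4 cut fee when i<k.
net[1] = 3
net[2] = 8
net[3] = 14
net[4] = 13  (first piece 1, then net[3]=14)
net[5] = 22
net[6] = 27
net[7] = 26  (first piece 1, then net[6]=27)
net[8] = 32  (first piece 3, then net[5]=22)
One optimal plan: pieces 5 + 3 (1 cut) → €36 − €4 = €32.

32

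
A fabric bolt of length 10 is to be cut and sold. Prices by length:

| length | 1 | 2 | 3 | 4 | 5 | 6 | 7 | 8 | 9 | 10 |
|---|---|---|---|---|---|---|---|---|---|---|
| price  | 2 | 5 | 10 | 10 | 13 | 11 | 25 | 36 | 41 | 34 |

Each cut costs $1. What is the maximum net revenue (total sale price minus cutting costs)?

Let v[k] be the best obtainable value from length k. For each k, try every first piece i and keep the best of price[i] + v[k−i] minus the 1 cut fee when i<k.
v[1] = 2
v[2] = max(2+2-1, 5+0) = 5
v[3] = max(2+5-1, 5+2-1, 10+0) = 10
v[4] = max(2+10-1, 5+5-1, 10+2-1, 10+0) = 11
v[5] = max(2+11-1, 5+10-1, 10+5-1, 10+2-1, 13+0) = 14
v[6] = max(2+14-1, 5+11-1, 10+10-1, 10+5-1, 13+2-1, 11+0) = 19
v[7] = max(2+19-1, 5+14-1, 10+11-1, …, 11+2-1, 25+0) = 25
v[8] = max(2+25-1, 5+19-1, 10+14-1, …, 25+2-1, 36+0) = 36
v[9] = max(2+36-1, 5+25-1, 10+19-1, …, 36+2-1, 41+0) = 41
v[10] = max(2+41-1, 5+36-1, 10+25-1, …, 41+2-1, 34+0) = 42
One optimal plan: pieces 9 + 1 (1 cut) → $43 − $1 = $42.

42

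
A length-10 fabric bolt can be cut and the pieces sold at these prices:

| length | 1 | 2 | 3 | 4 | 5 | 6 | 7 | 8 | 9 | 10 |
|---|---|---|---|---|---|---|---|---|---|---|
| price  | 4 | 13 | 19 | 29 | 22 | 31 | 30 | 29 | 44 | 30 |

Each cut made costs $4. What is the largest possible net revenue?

Consider every possible first cut. net[k] is the best of p[i]+net[k−i] over all sellable i≤k, charging 4 whenever i<k.
net[1] = 4
net[2] = max(4+4-4, 13+0) = 13
net[3] = max(4+13-4, 13+4-4, 19+0) = 19
net[4] = max(4+19-4, 13+13-4, 19+4-4, 29+0) = 29
net[5] = max(4+29-4, 13+19-4, 19+13-4, 29+4-4, 22+0) = 29
net[6] = max(4+29-4, 13+29-4, 19+19-4, 29+13-4, 22+4-4, 31+0) = 38
net[7] = max(4+38-4, 13+29-4, 19+29-4, …, 31+4-4, 30+0) = 44
net[8] = max(4+44-4, 13+38-4, 19+29-4, …, 30+4-4, 29+0) = 54
net[9] = max(4+54-4, 13+44-4, 19+38-4, …, 29+4-4, 44+0) = 54
net[10] = max(4+54-4, 13+54-4, 19+44-4, …, 44+4-4, 30+0) = 63
One optimal plan: pieces 4 + 4 + 2 (2 cuts) → $71 − $8 = $63.

63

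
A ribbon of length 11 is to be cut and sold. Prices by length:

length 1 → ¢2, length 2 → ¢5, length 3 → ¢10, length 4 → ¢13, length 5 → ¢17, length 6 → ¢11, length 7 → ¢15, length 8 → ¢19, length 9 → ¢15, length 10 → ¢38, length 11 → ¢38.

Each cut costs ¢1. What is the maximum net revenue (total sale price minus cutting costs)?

Let r[k] be the best obtainable value from length k. For each k, try every first piece i and keep the best of price[i] + r[k−i] minus the 1 cut fee when i<k.
r[1] = 2
r[2] = 5
r[3] = 10
r[4] = 13
r[5] = 17
r[6] = 19  (first piece 3, then r[3]=10)
r[7] = 22  (first piece 3, then r[4]=13)
r[8] = 26  (first piece 3, then r[5]=17)
r[9] = 29  (first piece 4, then r[5]=17)
r[10] = 38
r[11] = 39  (first piece 1, then r[10]=38)
One optimal plan: pieces 10 + 1 (1 cut) → ¢40 − ¢1 = ¢39.

39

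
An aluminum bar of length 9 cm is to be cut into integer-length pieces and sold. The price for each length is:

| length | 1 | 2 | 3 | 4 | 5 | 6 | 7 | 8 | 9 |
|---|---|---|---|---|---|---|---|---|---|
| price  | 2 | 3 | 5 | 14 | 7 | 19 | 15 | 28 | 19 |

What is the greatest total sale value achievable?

Let R[k] be the best obtainable value from length k. For each k, try every first piece i and keep the best of price[i] + R[k−i].
R[1] = 2
R[2] = 4  (first piece 1, then R[1]=2)
R[3] = 6  (first piece 1, then R[2]=4)
R[4] = 14
R[5] = 16  (first piece 1, then R[4]=14)
R[6] = 19
R[7] = 21  (first piece 1, then R[6]=19)
R[8] = 28  (first piece 4, then R[4]=14)
R[9] = 30  (first piece 1, then R[8]=28)
One optimal cutting: 4 + 4 + 1 → $14 + $14 + $2 = $30.

30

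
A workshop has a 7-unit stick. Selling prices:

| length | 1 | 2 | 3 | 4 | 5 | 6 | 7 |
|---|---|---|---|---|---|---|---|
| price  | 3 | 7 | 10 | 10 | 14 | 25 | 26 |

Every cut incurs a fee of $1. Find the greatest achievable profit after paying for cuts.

Let v[k] be the best obtainable value from length k. For each k, try every first piece i and keep the best of price[i] + v[k−i] minus the 1 cut fee when i<k.
v[1] = 3
v[2] = 7
v[3] = 10
v[4] = 13  (first piece 2, then v[2]=7)
v[5] = 16  (first piece 2, then v[3]=10)
v[6] = 25
v[7] = 27  (first piece 1, then v[6]=25)
One optimal plan: pieces 6 + 1 (1 cut) → $28 − $1 = $27.

27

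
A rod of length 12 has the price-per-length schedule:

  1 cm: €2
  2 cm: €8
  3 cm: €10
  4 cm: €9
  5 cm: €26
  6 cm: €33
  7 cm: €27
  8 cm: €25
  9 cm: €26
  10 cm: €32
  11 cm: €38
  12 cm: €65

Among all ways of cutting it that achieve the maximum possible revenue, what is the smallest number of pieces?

Consider every possible first cut. r[k] is the best of p[i]+r[k−i] over all sellable i≤k.
r[1] = 2
r[2] = max(2+2, 8+0) = 8
r[3] = max(2+8, 8+2, 10+0) = 10
r[4] = max(2+10, 8+8, 10+2, 9+0) = 16
r[5] = max(2+16, 8+10, 10+8, 9+2, 26+0) = 26
r[6] = max(2+26, 8+16, 10+10, 9+8, 26+2, 33+0) = 33
r[7] = max(2+33, 8+26, 10+16, …, 33+2, 27+0) = 35
r[8] = max(2+35, 8+33, 10+26, …, 27+2, 25+0) = 41
r[9] = max(2+41, 8+35, 10+33, …, 25+2, 26+0) = 43
r[10] = max(2+43, 8+41, 10+35, …, 26+2, 32+0) = 52
r[11] = max(2+52, 8+43, 10+41, …, 32+2, 38+0) = 59
r[12] = max(2+59, 8+52, 10+43, …, 38+2, 65+0) = 66
Maximum revenue is €66.
Now minimize piece count subject to staying optimal: for each k, pieces[k] = 1 + min over i with p[i]+r[k−i]=r[k] of pieces[k−i].
pieces[9] = 2
pieces[10] = 2
pieces[11] = 2
pieces[12] = 2

2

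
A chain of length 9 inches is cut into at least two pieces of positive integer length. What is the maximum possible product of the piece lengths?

Fill g[k] for k=2..9: at each k try every first piece i and multiply by the better of (k−i) uncut or g[k−i].
g[2] = 1·max(1,0) = 1·1 = 1
g[3] = 1·max(2,1) = 1·2 = 2
g[4] = 2·max(2,1) = 2·2 = 4
g[5] = 2·max(3,2) = 2·3 = 6
g[6] = 3·max(3,2) = 3·3 = 9
g[7] = 2·max(5,6) = 2·6 = 12
g[8] = 2·max(6,9) = 2·9 = 18
g[9] = 3·max(6,9) = 3·9 = 27
One optimal split: 3 + 3 + 3; product 3·3·3 = 27.

27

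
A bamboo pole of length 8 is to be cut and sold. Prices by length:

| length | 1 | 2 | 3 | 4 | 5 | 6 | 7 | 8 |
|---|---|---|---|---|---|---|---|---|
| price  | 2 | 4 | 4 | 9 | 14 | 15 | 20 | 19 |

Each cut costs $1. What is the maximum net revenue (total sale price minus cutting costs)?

21

Build net[k] bottom-up: net[k] = max over allowed piece i of (p[i] + net[k−i]) − 1 per cut.
net[1] = 2
net[2] = max(2+2-1, 4+0) = 4
net[3] = max(2+4-1, 4+2-1, 4+0) = 5
net[4] = max(2+5-1, 4+4-1, 4+2-1, 9+0) = 9
net[5] = max(2+9-1, 4+5-1, 4+4-1, 9+2-1, 14+0) = 14
net[6] = max(2+14-1, 4+9-1, 4+5-1, 9+4-1, 14+2-1, 15+0) = 15
net[7] = max(2+15-1, 4+14-1, 4+9-1, …, 15+2-1, 20+0) = 20
net[8] = max(2+20-1, 4+15-1, 4+14-1, …, 20+2-1, 19+0) = 21
One optimal plan: pieces 7 + 1 (1 cut) → $22 − $1 = $21.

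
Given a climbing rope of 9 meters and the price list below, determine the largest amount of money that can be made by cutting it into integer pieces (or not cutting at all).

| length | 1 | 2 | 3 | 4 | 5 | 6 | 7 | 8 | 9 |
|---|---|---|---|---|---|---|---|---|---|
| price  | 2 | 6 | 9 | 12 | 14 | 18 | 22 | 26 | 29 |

29

Consider every possible first cut. R[k] is the best of p[i]+R[k−i] over all sellable i≤k.
R[1] = 2
R[2] = max(2+2, 6+0) = 6
R[3] = max(2+6, 6+2, 9+0) = 9
R[4] = max(2+9, 6+6, 9+2, 12+0) = 12
R[5] = max(2+12, 6+9, 9+6, 12+2, 14+0) = 15
R[6] = max(2+15, 6+12, 9+9, 12+6, 14+2, 18+0) = 18
R[7] = max(2+18, 6+15, 9+12, …, 18+2, 22+0) = 22
R[8] = max(2+22, 6+18, 9+15, …, 22+2, 26+0) = 26
R[9] = max(2+26, 6+22, 9+18, …, 26+2, 29+0) = 29
Best is to sell the whole 9-meter piece uncut for €29.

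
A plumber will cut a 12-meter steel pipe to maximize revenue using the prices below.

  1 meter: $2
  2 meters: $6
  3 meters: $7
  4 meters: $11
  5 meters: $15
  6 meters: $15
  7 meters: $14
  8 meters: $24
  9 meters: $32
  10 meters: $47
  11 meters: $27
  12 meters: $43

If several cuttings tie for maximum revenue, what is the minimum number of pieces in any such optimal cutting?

Let r[k] be the best obtainable value from length k. For each k, try every first piece i and keep the best of price[i] + r[k−i].
r[1] = 2
r[2] = max(2+2, 6+0) = 6
r[3] = max(2+6, 6+2, 7+0) = 8
r[4] = max(2+8, 6+6, 7+2, 11+0) = 12
r[5] = max(2+12, 6+8, 7+6, 11+2, 15+0) = 15
r[6] = max(2+15, 6+12, 7+8, 11+6, 15+2, 15+0) = 18
r[7] = max(2+18, 6+15, 7+12, …, 15+2, 14+0) = 21
r[8] = max(2+21, 6+18, 7+15, …, 14+2, 24+0) = 24
r[9] = max(2+24, 6+21, 7+18, …, 24+2, 32+0) = 32
r[10] = max(2+32, 6+24, 7+21, …, 32+2, 47+0) = 47
r[11] = max(2+47, 6+32, 7+24, …, 47+2, 27+0) = 49
r[12] = max(2+49, 6+47, 7+32, …, 27+2, 43+0) = 53
Maximum revenue is $53.
Now minimize piece count subject to staying optimal: for each k, pieces[k] = 1 + min over i with p[i]+r[k−i]=r[k] of pieces[k−i].
pieces[9] = 1
pieces[10] = 1
pieces[11] = 2
pieces[12] = 2

2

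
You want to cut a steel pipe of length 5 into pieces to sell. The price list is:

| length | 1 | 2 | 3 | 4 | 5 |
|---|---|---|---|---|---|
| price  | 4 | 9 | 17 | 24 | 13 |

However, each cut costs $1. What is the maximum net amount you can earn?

Let r[k] be the best obtainable value from length k. For each k, try every first piece i and keep the best of price[i] + r[k−i] minus the 1 cut fee when i<k.
r[1] = 4
r[2] = max(4+4-1, 9+0) = 9
r[3] = max(4+9-1, 9+4-1, 17+0) = 17
r[4] = max(4+17-1, 9+9-1, 17+4-1, 24+0) = 24
r[5] = max(4+24-1, 9+17-1, 17+9-1, 24+4-1, 13+0) = 27
One optimal plan: pieces 4 + 1 (1 cut) → $28 − $1 = $27.

27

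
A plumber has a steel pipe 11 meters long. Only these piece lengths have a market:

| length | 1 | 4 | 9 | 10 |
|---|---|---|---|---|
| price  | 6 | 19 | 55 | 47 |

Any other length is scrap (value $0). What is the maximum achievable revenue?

67

Build f[k] bottom-up: f[k] = max over allowed piece i of (p[i] + f[k−i]).
f[1] = 6
f[2] = 12  (first piece 1, then f[1]=6)
f[3] = 18  (first piece 1, then f[2]=12)
f[4] = 24  (first piece 1, then f[3]=18)
f[5] = 30  (first piece 1, then f[4]=24)
f[6] = 36  (first piece 1, then f[5]=30)
f[7] = 42  (first piece 1, then f[6]=36)
f[8] = 48  (first piece 1, then f[7]=42)
f[9] = 55
f[10] = 61  (first piece 1, then f[9]=55)
f[11] = 67  (first piece 1, then f[10]=61)
One optimal cutting: 9 + 1 + 1 → $67.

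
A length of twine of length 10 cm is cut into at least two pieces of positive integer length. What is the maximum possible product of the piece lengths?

Define P[k] = max over 1≤i<k of i · max(k−i, P[k−i]); the inner max lets the remainder stay uncut if that's better.
P[2] = 1·max(1,0) = 1·1 = 1
P[3] = max(1·2, 2·1) = 2
P[4] = max(1·3, 2·2, 3·1) = 4
P[5] = max(1·4, 2·3, 3·2, 4·1) = 6
P[6] = max(1·6, 2·4, 3·3, 4·2, 5·1) = 9
P[7] = max(1·9, 2·6, 3·4, 4·3, 5·2, 6·1) = 12
P[8] = max(1·12, 2·9, 3·6, …, 6·2, 7·1) = 18
P[9] = max(1·18, 2·12, 3·9, …, 7·2, 8·1) = 27
P[10] = max(1·27, 2·18, 3·12, …, 8·2, 9·1) = 36
One optimal split: 3 + 3 + 2 + 2; product 3·3·2·2 = 36.

36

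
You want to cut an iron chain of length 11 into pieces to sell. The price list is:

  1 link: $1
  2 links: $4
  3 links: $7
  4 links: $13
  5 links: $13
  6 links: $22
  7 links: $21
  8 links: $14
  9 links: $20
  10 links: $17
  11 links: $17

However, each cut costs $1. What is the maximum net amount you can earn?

34

Consider every possible first cut. net[k] is the best of p[i]+net[k−i] over all sellable i≤k, charging 1 whenever i<k.
net[1] = 1
net[2] = max(1+1-1, 4+0) = 4
net[3] = max(1+4-1, 4+1-1, 7+0) = 7
net[4] = max(1+7-1, 4+4-1, 7+1-1, 13+0) = 13
net[5] = max(1+13-1, 4+7-1, 7+4-1, 13+1-1, 13+0) = 13
net[6] = max(1+13-1, 4+13-1, 7+7-1, 13+4-1, 13+1-1, 22+0) = 22
net[7] = max(1+22-1, 4+13-1, 7+13-1, …, 22+1-1, 21+0) = 22
net[8] = max(1+22-1, 4+22-1, 7+13-1, …, 21+1-1, 14+0) = 25
net[9] = max(1+25-1, 4+22-1, 7+22-1, …, 14+1-1, 20+0) = 28
net[10] = max(1+28-1, 4+25-1, 7+22-1, …, 20+1-1, 17+0) = 34
net[11] = max(1+34-1, 4+28-1, 7+25-1, …, 17+1-1, 17+0) = 34
One optimal plan: pieces 6 + 4 + 1 (2 cuts) → $36 − $2 = $34.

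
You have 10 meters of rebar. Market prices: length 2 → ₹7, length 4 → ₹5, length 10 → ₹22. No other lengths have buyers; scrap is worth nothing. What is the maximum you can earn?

35

Build best[k] bottom-up: best[k] = max over allowed piece i of (p[i] + best[k−i]).
best[1] = 0
best[2] = 7
best[3] = 7
best[4] = 14  (first piece 2, then best[2]=7)
best[5] = 14
best[6] = 21  (first piece 2, then best[4]=14)
best[7] = 21
best[8] = 28  (first piece 2, then best[6]=21)
best[9] = 28
best[10] = 35  (first piece 2, then best[8]=28)
One optimal cutting: 2 + 2 + 2 + 2 + 2 → ₹35.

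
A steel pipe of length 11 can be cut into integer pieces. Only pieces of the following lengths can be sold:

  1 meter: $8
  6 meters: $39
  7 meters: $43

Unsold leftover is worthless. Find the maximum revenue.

88

Let r[k] be the best obtainable value from length k. For each k, try every first piece i and keep the best of price[i] + r[k−i].
r[1] = 8
r[2] = 16  (first piece 1, then r[1]=8)
r[3] = 24  (first piece 1, then r[2]=16)
r[4] = 32  (first piece 1, then r[3]=24)
r[5] = 40  (first piece 1, then r[4]=32)
r[6] = 48  (first piece 1, then r[5]=40)
r[7] = 56  (first piece 1, then r[6]=48)
r[8] = 64  (first piece 1, then r[7]=56)
r[9] = 72  (first piece 1, then r[8]=64)
r[10] = 80  (first piece 1, then r[9]=72)
r[11] = 88  (first piece 1, then r[10]=80)
One optimal cutting: 1 + 1 + 1 + 1 + 1 + 1 + 1 + 1 + 1 + 1 + 1 → $88.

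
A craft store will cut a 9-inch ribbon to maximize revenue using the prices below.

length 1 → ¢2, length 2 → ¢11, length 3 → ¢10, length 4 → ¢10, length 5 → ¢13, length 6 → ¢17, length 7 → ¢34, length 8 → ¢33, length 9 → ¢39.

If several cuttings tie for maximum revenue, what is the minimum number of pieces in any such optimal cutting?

Consider every possible first cut. r[k] is the best of p[i]+r[k−i] over all sellable i≤k.
r[1] = 2
r[2] = max(2+2, 11+0) = 11
r[3] = max(2+11, 11+2, 10+0) = 13
r[4] = max(2+13, 11+11, 10+2, 10+0) = 22
r[5] = max(2+22, 11+13, 10+11, 10+2, 13+0) = 24
r[6] = max(2+24, 11+22, 10+13, 10+11, 13+2, 17+0) = 33
r[7] = max(2+33, 11+24, 10+22, …, 17+2, 34+0) = 35
r[8] = max(2+35, 11+33, 10+24, …, 34+2, 33+0) = 44
r[9] = max(2+44, 11+35, 10+33, …, 33+2, 39+0) = 46
Maximum revenue is ¢46.
Now minimize piece count subject to staying optimal: for each k, pieces[k] = 1 + min over i with p[i]+r[k−i]=r[k] of pieces[k−i].
pieces[6] = 3
pieces[7] = 4
pieces[8] = 4
pieces[9] = 5

5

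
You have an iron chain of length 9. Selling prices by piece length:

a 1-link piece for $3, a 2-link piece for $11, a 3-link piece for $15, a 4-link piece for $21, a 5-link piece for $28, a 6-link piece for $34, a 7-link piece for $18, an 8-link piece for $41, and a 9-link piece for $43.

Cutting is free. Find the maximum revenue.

50

Consider every possible first cut. r[k] is the best of p[i]+r[k−i] over all sellable i≤k.
r[1] = 3
r[2] = 11
r[3] = 15
r[4] = 22  (first piece 2, then r[2]=11)
r[5] = 28
r[6] = 34
r[7] = 39  (first piece 2, then r[5]=28)
r[8] = 45  (first piece 2, then r[6]=34)
r[9] = 50  (first piece 2, then r[7]=39)
One optimal cutting: 5 + 2 + 2 → $28 + $11 + $11 = $50.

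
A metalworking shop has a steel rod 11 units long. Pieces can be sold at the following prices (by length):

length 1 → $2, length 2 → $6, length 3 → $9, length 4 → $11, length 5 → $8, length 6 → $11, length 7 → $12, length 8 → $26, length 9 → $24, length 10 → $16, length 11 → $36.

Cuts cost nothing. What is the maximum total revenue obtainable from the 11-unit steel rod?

Build best[k] bottom-up: best[k] = max over allowed piece i of (p[i] + best[k−i]).
best[1] = 2
best[2] = max(2+2, 6+0) = 6
best[3] = max(2+6, 6+2, 9+0) = 9
best[4] = max(2+9, 6+6, 9+2, 11+0) = 12
best[5] = max(2+12, 6+9, 9+6, 11+2, 8+0) = 15
best[6] = max(2+15, 6+12, 9+9, 11+6, 8+2, 11+0) = 18
best[7] = max(2+18, 6+15, 9+12, …, 11+2, 12+0) = 21
best[8] = max(2+21, 6+18, 9+15, …, 12+2, 26+0) = 26
best[9] = max(2+26, 6+21, 9+18, …, 26+2, 24+0) = 28
best[10] = max(2+28, 6+26, 9+21, …, 24+2, 16+0) = 32
best[11] = max(2+32, 6+28, 9+26, …, 16+2, 36+0) = 36
Best is to sell the whole 11-unit piece uncut for $36.

36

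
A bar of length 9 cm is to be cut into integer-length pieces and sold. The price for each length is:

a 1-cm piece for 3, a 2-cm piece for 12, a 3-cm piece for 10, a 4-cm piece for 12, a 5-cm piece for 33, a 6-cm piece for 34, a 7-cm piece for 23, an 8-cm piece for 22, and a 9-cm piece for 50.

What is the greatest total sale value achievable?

57

Let v[k] be the best obtainable value from length k. For each k, try every first piece i and keep the best of price[i] + v[k−i].
v[1] = 3
v[2] = max(3+3, 12+0) = 12
v[3] = max(3+12, 12+3, 10+0) = 15
v[4] = max(3+15, 12+12, 10+3, 12+0) = 24
v[5] = max(3+24, 12+15, 10+12, 12+3, 33+0) = 33
v[6] = max(3+33, 12+24, 10+15, 12+12, 33+3, 34+0) = 36
v[7] = max(3+36, 12+33, 10+24, …, 34+3, 23+0) = 45
v[8] = max(3+45, 12+36, 10+33, …, 23+3, 22+0) = 48
v[9] = max(3+48, 12+45, 10+36, …, 22+3, 50+0) = 57
One optimal cutting: 5 + 2 + 2 → 33 + 12 + 12 = 57.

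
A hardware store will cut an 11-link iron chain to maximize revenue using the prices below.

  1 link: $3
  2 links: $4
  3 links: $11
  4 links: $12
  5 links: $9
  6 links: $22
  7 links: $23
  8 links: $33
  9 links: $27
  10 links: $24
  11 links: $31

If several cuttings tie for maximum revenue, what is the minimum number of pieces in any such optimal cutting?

Let r[k] be the best obtainable value from length k. For each k, try every first piece i and keep the best of price[i] + r[k−i].
r[1] = 3
r[2] = 6  (first piece 1, then r[1]=3)
r[3] = 11
r[4] = 14  (first piece 1, then r[3]=11)
r[5] = 17  (first piece 1, then r[4]=14)
r[6] = 22  (first piece 3, then r[3]=11)
r[7] = 25  (first piece 1, then r[6]=22)
r[8] = 33
r[9] = 36  (first piece 1, then r[8]=33)
r[10] = 39  (first piece 1, then r[9]=36)
r[11] = 44  (first piece 3, then r[8]=33)
Maximum revenue is $44.
Now minimize piece count subject to staying optimal: for each k, pieces[k] = 1 + min over i with p[i]+r[k−i]=r[k] of pieces[k−i].
pieces[8] = 1
pieces[9] = 2
pieces[10] = 3
pieces[11] = 2

2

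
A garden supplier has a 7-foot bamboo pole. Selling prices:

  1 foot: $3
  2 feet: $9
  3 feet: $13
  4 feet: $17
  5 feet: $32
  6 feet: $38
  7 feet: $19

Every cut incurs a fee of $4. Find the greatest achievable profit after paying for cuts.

Let net[k] be the best obtainable value from length k. For each k, try every first piece i and keep the best of price[i] + net[k−i] minus the 4 cut fee when i<k.
net[1] = 3
net[2] = max(3+3-4, 9+0) = 9
net[3] = max(3+9-4, 9+3-4, 13+0) = 13
net[4] = max(3+13-4, 9+9-4, 13+3-4, 17+0) = 17
net[5] = max(3+17-4, 9+13-4, 13+9-4, 17+3-4, 32+0) = 32
net[6] = max(3+32-4, 9+17-4, 13+13-4, 17+9-4, 32+3-4, 38+0) = 38
net[7] = max(3+38-4, 9+32-4, 13+17-4, …, 38+3-4, 19+0) = 37
One optimal plan: pieces 6 + 1 (1 cut) → $41 − $4 = $37.

37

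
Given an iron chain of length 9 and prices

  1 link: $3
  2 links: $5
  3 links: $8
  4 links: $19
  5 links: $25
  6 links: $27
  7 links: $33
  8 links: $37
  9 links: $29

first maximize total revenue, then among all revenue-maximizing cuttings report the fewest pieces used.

2

Consider every possible first cut. r[k] is the best of p[i]+r[k−i] over all sellable i≤k.
r[1] = 3
r[2] = 6  (first piece 1, then r[1]=3)
r[3] = 9  (first piece 1, then r[2]=6)
r[4] = 19
r[5] = 25
r[6] = 28  (first piece 1, then r[5]=25)
r[7] = 33
r[8] = 38  (first piece 4, then r[4]=19)
r[9] = 44  (first piece 4, then r[5]=25)
Maximum revenue is $44.
Now minimize piece count subject to staying optimal: for each k, pieces[k] = 1 + min over i with p[i]+r[k−i]=r[k] of pieces[k−i].
pieces[6] = 2
pieces[7] = 1
pieces[8] = 2
pieces[9] = 2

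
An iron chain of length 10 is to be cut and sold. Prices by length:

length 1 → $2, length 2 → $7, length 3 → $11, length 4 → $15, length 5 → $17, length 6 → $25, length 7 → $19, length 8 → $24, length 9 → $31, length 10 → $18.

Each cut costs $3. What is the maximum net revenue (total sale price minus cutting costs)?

Let net[k] be the best obtainable value from length k. For each k, try every first piece i and keep the best of price[i] + net[k−i] minus the 3 cut fee when i<k.
net[1] = 2
net[2] = 7
net[3] = 11
net[4] = 15
net[5] = 17
net[6] = 25
net[7] = 24  (first piece 1, then net[6]=25)
net[8] = 29  (first piece 2, then net[6]=25)
net[9] = 33  (first piece 3, then net[6]=25)
net[10] = 37  (first piece 4, then net[6]=25)
One optimal plan: pieces 6 + 4 (1 cut) → $40 − $3 = $37.

37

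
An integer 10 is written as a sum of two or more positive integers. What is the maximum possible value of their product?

Let f[k] be the best product for length k (with at least one cut). For each first piece i, the rest contributes max(k−i, f[k−i]).
Small cases: f[2]=1, f[3]=2, f[4]=4, f[5]=6.
f[6] = max(1×6, 2×4, 3×3, 4×2, 5×1) = 9
f[7] = max(1×9, 2×6, 3×4, 4×3, 5×2, 6×1) = 12
f[8] = max(1×12, 2×9, 3×6, …, 6×2, 7×1) = 18
f[9] = max(1×18, 2×12, 3×9, …, 7×2, 8×1) = 27
f[10] = max(1×27, 2×18, 3×12, …, 8×2, 9×1) = 36
One optimal split: 3 + 3 + 2 + 2; product 3×3×2×2 = 36.

36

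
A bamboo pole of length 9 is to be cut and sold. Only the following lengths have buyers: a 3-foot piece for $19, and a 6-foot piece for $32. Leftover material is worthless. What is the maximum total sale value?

Build r[k] bottom-up: r[k] = max over allowed piece i of (p[i] + r[k−i]).
r[1] = 0
r[2] = 0
r[3] = 19
r[4] = 19
r[5] = 19
r[6] = max(19+19, 32+0) = 38
r[7] = max(19+19, 32+0) = 38
r[8] = max(19+19, 32+0) = 38
r[9] = max(19+38, 32+19) = 57
One optimal cutting: 3 + 3 + 3 → $57.

57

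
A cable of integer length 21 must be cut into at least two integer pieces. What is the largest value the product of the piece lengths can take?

2187

Fill g[k] for k=2..21: at each k try every first piece i and multiply by the better of (k−i) uncut or g[k−i].
g[2] = 1×max(1,0) = 1×1 = 1
g[3] = max(1×2, 2×1) = 2
g[4] = max(1×3, 2×2, 3×1) = 4
g[5] = max(1×4, 2×3, 3×2, 4×1) = 6
g[6] = max(1×6, 2×4, 3×3, 4×2, 5×1) = 9
g[7] = max(1×9, 2×6, 3×4, 4×3, 5×2, 6×1) = 12
g[8] = max(1×12, 2×9, 3×6, …, 6×2, 7×1) = 18
g[9] = max(1×18, 2×12, 3×9, …, 7×2, 8×1) = 27
g[10] = max(1×27, 2×18, 3×12, …, 8×2, 9×1) = 36
g[11] = max(1×36, 2×27, 3×18, …, 9×2, 10×1) = 54
g[12] = max(1×54, 2×36, 3×27, …, 10×2, 11×1) = 81
g[13] = max(1×81, 2×54, 3×36, …, 11×2, 12×1) = 108
g[14] = max(1×108, 2×81, 3×54, …, 12×2, 13×1) = 162
g[15] = max(1×162, 2×108, 3×81, …, 13×2, 14×1) = 243
g[16] = max(1×243, 2×162, 3×108, …, 14×2, 15×1) = 324
g[17] = max(1×324, 2×243, 3×162, …, 15×2, 16×1) = 486
g[18] = max(1×486, 2×324, 3×243, …, 16×2, 17×1) = 729
g[19] = max(1×729, 2×486, 3×324, …, 17×2, 18×1) = 972
g[20] = max(1×972, 2×729, 3×486, …, 18×2, 19×1) = 1458
g[21] = max(1×1458, 2×972, 3×729, …, 19×2, 20×1) = 2187
One optimal split: 3 + 3 + 3 + 3 + 3 + 3 + 3; product 3×3×3×3×3×3×3 = 2187.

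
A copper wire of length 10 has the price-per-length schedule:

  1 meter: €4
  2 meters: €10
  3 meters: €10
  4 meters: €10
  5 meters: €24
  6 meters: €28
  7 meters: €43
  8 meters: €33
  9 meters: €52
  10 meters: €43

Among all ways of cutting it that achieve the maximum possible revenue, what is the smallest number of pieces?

Let r[k] be the best obtainable value from length k. For each k, try every first piece i and keep the best of price[i] + r[k−i].
r[1] = 4
r[2] = 10
r[3] = 14  (first piece 1, then r[2]=10)
r[4] = 20  (first piece 2, then r[2]=10)
r[5] = 24  (first piece 1, then r[4]=20)
r[6] = 30  (first piece 2, then r[4]=20)
r[7] = 43
r[8] = 47  (first piece 1, then r[7]=43)
r[9] = 53  (first piece 2, then r[7]=43)
r[10] = 57  (first piece 1, then r[9]=53)
Maximum revenue is €57.
Now minimize piece count subject to staying optimal: for each k, pieces[k] = 1 + min over i with p[i]+r[k−i]=r[k] of pieces[k−i].
pieces[7] = 1
pieces[8] = 2
pieces[9] = 2
pieces[10] = 3

3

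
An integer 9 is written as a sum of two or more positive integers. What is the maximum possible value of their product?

Define prod[k] = max over 1≤i<k of i · max(k−i, prod[k−i]); the inner max lets the remainder stay uncut if that's better.
prod[2] = 1·max(1,0) = 1·1 = 1
prod[3] = max(1·2, 2·1) = 2
prod[4] = max(1·3, 2·2, 3·1) = 4
prod[5] = max(1·4, 2·3, 3·2, 4·1) = 6
prod[6] = max(1·6, 2·4, 3·3, 4·2, 5·1) = 9
prod[7] = max(1·9, 2·6, 3·4, 4·3, 5·2, 6·1) = 12
prod[8] = max(1·12, 2·9, 3·6, …, 6·2, 7·1) = 18
prod[9] = max(1·18, 2·12, 3·9, …, 7·2, 8·1) = 27
One optimal split: 3 + 3 + 3; product 3·3·3 = 27.

27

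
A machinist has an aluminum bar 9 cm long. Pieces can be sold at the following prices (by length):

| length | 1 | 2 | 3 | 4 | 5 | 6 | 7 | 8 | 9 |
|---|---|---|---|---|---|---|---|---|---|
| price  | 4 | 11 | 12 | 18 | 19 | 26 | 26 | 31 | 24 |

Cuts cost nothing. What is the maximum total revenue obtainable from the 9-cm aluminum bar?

48

Build best[k] bottom-up: best[k] = max over allowed piece i of (p[i] + best[k−i]).
best[1] = 4
best[2] = 11
best[3] = 15  (first piece 1, then best[2]=11)
best[4] = 22  (first piece 2, then best[2]=11)
best[5] = 26  (first piece 1, then best[4]=22)
best[6] = 33  (first piece 2, then best[4]=22)
best[7] = 37  (first piece 1, then best[6]=33)
best[8] = 44  (first piece 2, then best[6]=33)
best[9] = 48  (first piece 1, then best[8]=44)
One optimal cutting: 2 + 2 + 2 + 2 + 1 → $11 + $11 + $11 + $11 + $4 = $48.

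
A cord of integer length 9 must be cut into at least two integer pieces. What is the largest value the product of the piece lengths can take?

27

Fill f[k] for k=2..9: at each k try every first piece i and multiply by the better of (k−i) uncut or f[k−i].
Small cases: f[2]=1.
f[3] = 1*max(2,1) = 1*2 = 2
f[4] = 2*max(2,1) = 2*2 = 4
f[5] = 2*max(3,2) = 2*3 = 6
f[6] = 3*max(3,2) = 3*3 = 9
f[7] = 2*max(5,6) = 2*6 = 12
f[8] = 2*max(6,9) = 2*9 = 18
f[9] = 3*max(6,9) = 3*9 = 27
One optimal split: 3 + 3 + 3; product 3*3*3 = 27.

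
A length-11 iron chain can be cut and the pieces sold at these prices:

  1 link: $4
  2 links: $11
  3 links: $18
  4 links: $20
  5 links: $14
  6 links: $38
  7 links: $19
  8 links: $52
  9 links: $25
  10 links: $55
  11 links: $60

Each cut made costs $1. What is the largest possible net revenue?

69

Consider every possible first cut. r[k] is the best of p[i]+r[k−i] over all sellable i≤k, charging 1 whenever i<k.
r[1] = 4
r[2] = 11
r[3] = 18
r[4] = 21  (first piece 1, then r[3]=18)
r[5] = 28  (first piece 2, then r[3]=18)
r[6] = 38
r[7] = 41  (first piece 1, then r[6]=38)
r[8] = 52
r[9] = 55  (first piece 1, then r[8]=52)
r[10] = 62  (first piece 2, then r[8]=52)
r[11] = 69  (first piece 3, then r[8]=52)
One optimal plan: pieces 8 + 3 (1 cut) → $70 − $1 = $69.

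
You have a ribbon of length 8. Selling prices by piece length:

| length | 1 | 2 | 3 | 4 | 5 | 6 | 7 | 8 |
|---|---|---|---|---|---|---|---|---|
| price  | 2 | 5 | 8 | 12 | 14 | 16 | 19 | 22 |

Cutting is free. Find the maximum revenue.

24

Let R[k] be the best obtainable value from length k. For each k, try every first piece i and keep the best of price[i] + R[k−i].
R[1] = 2
R[2] = 5
R[3] = 8
R[4] = 12
R[5] = 14  (first piece 1, then R[4]=12)
R[6] = 17  (first piece 2, then R[4]=12)
R[7] = 20  (first piece 3, then R[4]=12)
R[8] = 24  (first piece 4, then R[4]=12)
One optimal cutting: 4 + 4 → ¢12 + ¢12 = ¢24.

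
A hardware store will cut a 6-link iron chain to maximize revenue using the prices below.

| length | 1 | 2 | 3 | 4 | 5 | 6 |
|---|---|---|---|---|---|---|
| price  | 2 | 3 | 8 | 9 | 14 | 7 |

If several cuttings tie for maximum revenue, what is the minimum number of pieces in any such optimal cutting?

2

Build r[k] bottom-up: r[k] = max over allowed piece i of (p[i] + r[k−i]).
r[1] = 2
r[2] = max(2+2, 3+0) = 4
r[3] = max(2+4, 3+2, 8+0) = 8
r[4] = max(2+8, 3+4, 8+2, 9+0) = 10
r[5] = max(2+10, 3+8, 8+4, 9+2, 14+0) = 14
r[6] = max(2+14, 3+10, 8+8, 9+4, 14+2, 7+0) = 16
Maximum revenue is $16.
Now minimize piece count subject to staying optimal: for each k, pieces[k] = 1 + min over i with p[i]+r[k−i]=r[k] of pieces[k−i].
pieces[3] = 1
pieces[4] = 2
pieces[5] = 1
pieces[6] = 2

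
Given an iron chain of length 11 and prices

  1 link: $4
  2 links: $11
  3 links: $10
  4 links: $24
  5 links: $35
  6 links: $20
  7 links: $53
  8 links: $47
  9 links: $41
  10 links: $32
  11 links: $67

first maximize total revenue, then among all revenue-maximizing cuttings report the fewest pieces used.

Build r[k] bottom-up: r[k] = max over allowed piece i of (p[i] + r[k−i]).
r[1] = 4
r[2] = max(4+4, 11+0) = 11
r[3] = max(4+11, 11+4, 10+0) = 15
r[4] = max(4+15, 11+11, 10+4, 24+0) = 24
r[5] = max(4+24, 11+15, 10+11, 24+4, 35+0) = 35
r[6] = max(4+35, 11+24, 10+15, 24+11, 35+4, 20+0) = 39
r[7] = max(4+39, 11+35, 10+24, …, 20+4, 53+0) = 53
r[8] = max(4+53, 11+39, 10+35, …, 53+4, 47+0) = 57
r[9] = max(4+57, 11+53, 10+39, …, 47+4, 41+0) = 64
r[10] = max(4+64, 11+57, 10+53, …, 41+4, 32+0) = 70
r[11] = max(4+70, 11+64, 10+57, …, 32+4, 67+0) = 77
Maximum revenue is $77.
Now minimize piece count subject to staying optimal: for each k, pieces[k] = 1 + min over i with p[i]+r[k−i]=r[k] of pieces[k−i].
pieces[8] = 2
pieces[9] = 2
pieces[10] = 2
pieces[11] = 2

2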